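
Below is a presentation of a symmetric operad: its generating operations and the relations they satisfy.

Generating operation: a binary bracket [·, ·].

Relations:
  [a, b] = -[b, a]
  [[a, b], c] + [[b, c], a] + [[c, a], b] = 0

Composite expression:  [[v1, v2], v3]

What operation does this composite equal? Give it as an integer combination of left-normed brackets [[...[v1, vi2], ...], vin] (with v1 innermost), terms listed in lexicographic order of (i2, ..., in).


A multilinear Lie element is pinned by v1-initial words (v1 innermost).
Composite bracket: [[v1, v2], v3]
The bracket unfolds into 4 signed words via [a, b] = ab - ba (2^2 = 4).
Words beginning with v1 determine it all:
  the word v1v2v3 carries sign +1 and contributes +[[v1, v2], v3]

[[v1, v2], v3]


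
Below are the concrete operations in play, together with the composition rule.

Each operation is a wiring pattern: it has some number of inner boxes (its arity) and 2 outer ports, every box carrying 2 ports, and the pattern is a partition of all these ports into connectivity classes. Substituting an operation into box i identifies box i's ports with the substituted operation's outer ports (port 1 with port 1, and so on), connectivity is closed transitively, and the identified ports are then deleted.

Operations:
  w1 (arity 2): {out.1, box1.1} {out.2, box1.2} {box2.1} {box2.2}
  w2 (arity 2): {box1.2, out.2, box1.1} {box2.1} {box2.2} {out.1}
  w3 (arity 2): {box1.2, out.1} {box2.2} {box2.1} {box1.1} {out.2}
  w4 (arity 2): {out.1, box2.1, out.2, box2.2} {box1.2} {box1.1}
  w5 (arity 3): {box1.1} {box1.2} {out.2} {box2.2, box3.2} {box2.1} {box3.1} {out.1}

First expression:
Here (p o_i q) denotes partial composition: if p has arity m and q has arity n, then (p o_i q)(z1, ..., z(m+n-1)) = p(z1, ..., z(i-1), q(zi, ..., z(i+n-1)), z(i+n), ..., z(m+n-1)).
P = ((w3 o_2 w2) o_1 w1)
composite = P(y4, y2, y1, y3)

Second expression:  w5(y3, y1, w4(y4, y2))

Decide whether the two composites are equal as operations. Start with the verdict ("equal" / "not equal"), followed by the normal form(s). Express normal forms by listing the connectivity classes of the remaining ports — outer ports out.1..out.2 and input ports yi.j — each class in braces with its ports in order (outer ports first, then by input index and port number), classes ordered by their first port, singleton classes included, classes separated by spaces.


not equal — first {out.1, y4.2} {out.2} {y1.1, y1.2} {y2.1} {y2.2} {y3.1} {y3.2} {y4.1}, second {out.1} {out.2} {y1.1} {y1.2, y2.1, y2.2} {y3.1} {y3.2} {y4.1} {y4.2}

Reducing the first expression gives {out.1, y4.2} {out.2} {y1.1, y1.2} {y2.1} {y2.2} {y3.1} {y3.2} {y4.1}
Reducing the second expression gives {out.1} {out.2} {y1.1} {y1.2, y2.1, y2.2} {y3.1} {y3.2} {y4.1} {y4.2}
Different reductions; not equal.


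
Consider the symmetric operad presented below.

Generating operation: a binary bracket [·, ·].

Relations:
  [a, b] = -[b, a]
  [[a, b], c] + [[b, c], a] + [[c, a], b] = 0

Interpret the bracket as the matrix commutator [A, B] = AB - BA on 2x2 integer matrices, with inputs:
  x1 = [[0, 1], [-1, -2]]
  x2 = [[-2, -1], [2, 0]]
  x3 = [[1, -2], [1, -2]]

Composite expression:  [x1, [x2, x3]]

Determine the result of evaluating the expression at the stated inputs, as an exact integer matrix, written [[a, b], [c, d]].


[[15, 8], [-22, -15]]

[x2, x3] = [[3, 7], [8, -3]]
[x1, [x2, x3]] = [[15, 8], [-22, -15]]


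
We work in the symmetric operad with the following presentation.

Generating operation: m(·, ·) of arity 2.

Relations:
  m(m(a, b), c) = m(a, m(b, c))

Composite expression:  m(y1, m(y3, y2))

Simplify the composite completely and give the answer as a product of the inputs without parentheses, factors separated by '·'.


y1 · y3 · y2

Under associativity of m, the answer is the y's in reading order.
m(y3, y2) collapses to y3 · y2
m(y1, m(y3, y2)) collapses to y1 · y3 · y2


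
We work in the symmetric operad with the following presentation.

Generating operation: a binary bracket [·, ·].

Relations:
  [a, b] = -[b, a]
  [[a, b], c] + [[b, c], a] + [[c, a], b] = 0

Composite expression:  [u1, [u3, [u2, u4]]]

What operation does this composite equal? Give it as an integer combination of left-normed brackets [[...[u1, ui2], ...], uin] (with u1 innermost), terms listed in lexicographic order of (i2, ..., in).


-[[[u1, u2], u4], u3] + [[[u1, u3], u2], u4] - [[[u1, u3], u4], u2] + [[[u1, u4], u2], u3]

Expand each bracket as ab - ba; the u1-initial words give the coefficients.
Composite bracket: [u1, [u3, [u2, u4]]]
The bracket unfolds into 8 signed words via [a, b] = ab - ba (2^3 = 8).
Keep just the words that open with u1:
  the word u1u2u4u3 carries sign -1 and contributes -[[[u1, u2], u4], u3]
  the word u1u3u2u4 carries sign +1 and contributes +[[[u1, u3], u2], u4]
  the word u1u3u4u2 carries sign -1 and contributes -[[[u1, u3], u4], u2]
  the word u1u4u2u3 carries sign +1 and contributes +[[[u1, u4], u2], u3]


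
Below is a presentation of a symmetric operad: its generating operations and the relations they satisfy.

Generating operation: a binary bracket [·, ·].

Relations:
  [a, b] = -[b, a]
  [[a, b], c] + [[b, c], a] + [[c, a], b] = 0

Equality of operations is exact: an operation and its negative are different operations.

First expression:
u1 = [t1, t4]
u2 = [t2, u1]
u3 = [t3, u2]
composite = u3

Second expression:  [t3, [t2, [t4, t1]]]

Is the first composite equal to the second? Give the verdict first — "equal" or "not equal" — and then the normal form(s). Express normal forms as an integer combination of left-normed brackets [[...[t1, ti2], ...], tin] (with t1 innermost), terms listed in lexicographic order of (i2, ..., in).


Reducing the first expression gives [[[t1, t4], t2], t3]
Reducing the second expression gives -[[[t1, t4], t2], t3]
The forms do not match — not equal.

not equal — first [[[t1, t4], t2], t3], second -[[[t1, t4], t2], t3]


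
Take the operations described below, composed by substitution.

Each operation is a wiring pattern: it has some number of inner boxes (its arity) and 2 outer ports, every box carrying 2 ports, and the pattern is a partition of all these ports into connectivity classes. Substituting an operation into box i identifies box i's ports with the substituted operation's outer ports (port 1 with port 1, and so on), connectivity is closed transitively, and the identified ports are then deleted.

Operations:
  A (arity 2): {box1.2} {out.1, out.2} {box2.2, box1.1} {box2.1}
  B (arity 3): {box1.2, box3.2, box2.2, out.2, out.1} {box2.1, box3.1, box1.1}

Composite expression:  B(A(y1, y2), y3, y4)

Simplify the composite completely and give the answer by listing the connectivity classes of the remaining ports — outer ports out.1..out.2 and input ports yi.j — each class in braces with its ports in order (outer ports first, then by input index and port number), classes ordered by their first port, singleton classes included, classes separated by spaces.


Substituting into B glues patterns; closure does the rest.
A over (y1, y2) gives {out.1, out.2} {y1.1, y2.2} {y1.2} {y2.1}, out.j being that stage's outer ports
B over (y1, y2, y3, y4) gives {out.1, out.2, y3.1, y3.2, y4.1, y4.2} {y1.1, y2.2} {y1.2} {y2.1}, out.j being that stage's outer ports

{out.1, out.2, y3.1, y3.2, y4.1, y4.2} {y1.1, y2.2} {y1.2} {y2.1}


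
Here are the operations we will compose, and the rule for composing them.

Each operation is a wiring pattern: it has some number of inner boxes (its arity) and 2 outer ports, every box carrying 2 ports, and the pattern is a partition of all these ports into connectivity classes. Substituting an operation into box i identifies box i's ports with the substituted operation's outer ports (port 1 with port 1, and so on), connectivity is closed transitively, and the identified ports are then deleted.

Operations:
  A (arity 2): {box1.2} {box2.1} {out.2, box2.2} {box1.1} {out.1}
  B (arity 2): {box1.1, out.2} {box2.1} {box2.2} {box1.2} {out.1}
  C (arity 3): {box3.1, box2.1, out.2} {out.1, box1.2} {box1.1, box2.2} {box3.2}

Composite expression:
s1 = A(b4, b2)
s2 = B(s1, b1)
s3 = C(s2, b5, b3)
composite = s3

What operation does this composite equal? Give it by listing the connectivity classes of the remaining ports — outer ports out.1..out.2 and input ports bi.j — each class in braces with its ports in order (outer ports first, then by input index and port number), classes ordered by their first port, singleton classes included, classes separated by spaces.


{out.1} {out.2, b3.1, b5.1} {b1.1} {b1.2} {b2.1} {b2.2} {b3.2} {b4.1} {b4.2} {b5.2}

Two ports join when wires chain via C-identified ports.
after A, the pattern on (b4, b2) reads {out.1} {out.2, b2.2} {b2.1} {b4.1} {b4.2} (out.j = its outer ports)
after B, the pattern on (b4, b2, b1) reads {out.1} {out.2} {b1.1} {b1.2} {b2.1} {b2.2} {b4.1} {b4.2} (out.j = its outer ports)
after C, the pattern on (b4, b2, b1, b5, b3) reads {out.1} {out.2, b3.1, b5.1} {b1.1} {b1.2} {b2.1} {b2.2} {b3.2} {b4.1} {b4.2} {b5.2} (out.j = its outer ports)


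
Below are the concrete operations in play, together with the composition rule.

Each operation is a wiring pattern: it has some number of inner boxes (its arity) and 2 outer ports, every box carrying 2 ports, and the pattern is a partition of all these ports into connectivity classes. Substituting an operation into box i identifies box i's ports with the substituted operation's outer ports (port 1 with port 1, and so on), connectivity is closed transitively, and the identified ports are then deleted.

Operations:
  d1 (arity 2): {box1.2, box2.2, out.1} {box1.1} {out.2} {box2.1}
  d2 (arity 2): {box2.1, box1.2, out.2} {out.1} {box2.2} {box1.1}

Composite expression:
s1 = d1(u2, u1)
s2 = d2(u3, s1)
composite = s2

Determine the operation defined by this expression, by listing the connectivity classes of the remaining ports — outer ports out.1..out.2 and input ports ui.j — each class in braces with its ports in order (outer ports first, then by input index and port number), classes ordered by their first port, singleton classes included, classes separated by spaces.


{out.1} {out.2, u1.2, u2.2, u3.2} {u1.1} {u2.1} {u3.1}

Connectivity passes through glued d2-boundaries; trace each wire chain.
stage d1: inputs (u2, u1), connectivity {out.1, u1.2, u2.2} {out.2} {u1.1} {u2.1}, out.j its boundary
stage d2: inputs (u3, u2, u1), connectivity {out.1} {out.2, u1.2, u2.2, u3.2} {u1.1} {u2.1} {u3.1}, out.j its boundary


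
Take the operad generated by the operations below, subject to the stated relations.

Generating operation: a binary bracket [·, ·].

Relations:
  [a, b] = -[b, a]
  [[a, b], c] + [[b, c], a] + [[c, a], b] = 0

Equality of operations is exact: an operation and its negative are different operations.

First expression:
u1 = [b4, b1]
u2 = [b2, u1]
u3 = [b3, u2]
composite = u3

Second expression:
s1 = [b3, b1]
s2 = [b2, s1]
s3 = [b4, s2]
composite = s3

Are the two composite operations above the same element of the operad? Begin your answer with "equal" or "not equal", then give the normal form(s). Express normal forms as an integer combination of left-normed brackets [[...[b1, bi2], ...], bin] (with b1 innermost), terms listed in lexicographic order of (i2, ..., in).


not equal — first -[[[b1, b4], b2], b3], second -[[[b1, b3], b2], b4]

In normal form, the first expression is -[[[b1, b4], b2], b3]
In normal form, the second expression is -[[[b1, b3], b2], b4]
No match — not equal.


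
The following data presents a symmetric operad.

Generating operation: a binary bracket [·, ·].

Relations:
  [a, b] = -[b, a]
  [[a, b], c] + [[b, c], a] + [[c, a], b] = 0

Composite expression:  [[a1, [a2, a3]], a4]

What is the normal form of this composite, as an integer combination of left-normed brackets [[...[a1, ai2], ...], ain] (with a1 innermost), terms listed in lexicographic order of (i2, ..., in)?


[[[a1, a2], a3], a4] - [[[a1, a3], a2], a4]

Antisymmetry and Jacobi reduce to a1-anchored left-normed brackets.
Composite bracket: [[a1, [a2, a3]], a4]
Under [a, b] = ab - ba we get 8 signed associative words (2^3 = 8).
Coefficients come from the a1-initial words:
  a1a2a3a4 (sign +1) contributes +[[[a1, a2], a3], a4]
  a1a3a2a4 (sign -1) contributes -[[[a1, a3], a2], a4]


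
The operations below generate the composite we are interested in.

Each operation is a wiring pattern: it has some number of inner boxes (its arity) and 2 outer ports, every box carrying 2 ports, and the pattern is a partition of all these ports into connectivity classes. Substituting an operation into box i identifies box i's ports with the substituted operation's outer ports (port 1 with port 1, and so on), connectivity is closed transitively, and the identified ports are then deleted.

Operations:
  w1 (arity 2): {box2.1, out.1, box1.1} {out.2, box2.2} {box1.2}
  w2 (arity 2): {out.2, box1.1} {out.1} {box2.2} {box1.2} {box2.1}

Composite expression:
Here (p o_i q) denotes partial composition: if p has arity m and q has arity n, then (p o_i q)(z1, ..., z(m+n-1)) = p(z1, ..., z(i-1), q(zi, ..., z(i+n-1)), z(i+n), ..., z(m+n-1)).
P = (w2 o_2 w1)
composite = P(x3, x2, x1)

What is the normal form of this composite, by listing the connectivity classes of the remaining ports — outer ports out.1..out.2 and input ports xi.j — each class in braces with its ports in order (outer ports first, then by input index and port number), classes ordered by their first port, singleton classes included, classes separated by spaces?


{out.1} {out.2, x3.1} {x1.1, x2.1} {x1.2} {x2.2} {x3.2}

After gluing at w2, chains via deleted ports link the x-ports.
stage w1: inputs (x2, x1), connectivity {out.1, x1.1, x2.1} {out.2, x1.2} {x2.2}, out.j its boundary
stage w2: inputs (x3, x2, x1), connectivity {out.1} {out.2, x3.1} {x1.1, x2.1} {x1.2} {x2.2} {x3.2}, out.j its boundary


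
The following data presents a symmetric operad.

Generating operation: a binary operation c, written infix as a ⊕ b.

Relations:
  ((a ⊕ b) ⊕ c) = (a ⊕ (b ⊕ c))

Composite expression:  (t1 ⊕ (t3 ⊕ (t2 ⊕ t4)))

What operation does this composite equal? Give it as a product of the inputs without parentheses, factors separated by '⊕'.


Every regrouping of c is equal, so read the t-inputs in written order.
(t2 ⊕ t4) flattens to t2 ⊕ t4
(t3 ⊕ (t2 ⊕ t4)) flattens to t3 ⊕ t2 ⊕ t4
(t1 ⊕ (t3 ⊕ (t2 ⊕ t4))) flattens to t1 ⊕ t3 ⊕ t2 ⊕ t4

t1 ⊕ t3 ⊕ t2 ⊕ t4


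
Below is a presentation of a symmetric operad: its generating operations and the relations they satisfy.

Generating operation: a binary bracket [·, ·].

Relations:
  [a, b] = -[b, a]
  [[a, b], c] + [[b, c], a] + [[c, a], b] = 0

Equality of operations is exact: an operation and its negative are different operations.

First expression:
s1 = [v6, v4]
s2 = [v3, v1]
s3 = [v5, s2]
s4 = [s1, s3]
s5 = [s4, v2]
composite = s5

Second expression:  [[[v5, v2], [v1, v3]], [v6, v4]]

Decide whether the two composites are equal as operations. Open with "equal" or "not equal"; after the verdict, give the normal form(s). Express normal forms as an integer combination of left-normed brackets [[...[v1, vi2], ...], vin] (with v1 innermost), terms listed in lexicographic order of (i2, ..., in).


not equal: they reduce to [[[[[v1, v3], v5], v4], v6], v2] - [[[[[v1, v3], v5], v6], v4], v2] and -[[[[[v1, v3], v2], v5], v4], v6] + [[[[[v1, v3], v2], v5], v6], v4] + [[[[[v1, v3], v5], v2], v4], v6] - [[[[[v1, v3], v5], v2], v6], v4]


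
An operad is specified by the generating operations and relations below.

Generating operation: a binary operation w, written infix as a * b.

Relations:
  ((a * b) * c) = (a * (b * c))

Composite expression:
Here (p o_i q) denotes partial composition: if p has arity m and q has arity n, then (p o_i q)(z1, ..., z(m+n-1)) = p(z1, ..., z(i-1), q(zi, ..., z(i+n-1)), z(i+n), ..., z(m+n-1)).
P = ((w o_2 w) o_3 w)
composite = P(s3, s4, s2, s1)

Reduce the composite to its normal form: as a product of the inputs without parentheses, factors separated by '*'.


s3 * s4 * s2 * s1

Key point: w is associative — brackets drop, the s-order remains.
(s2 * s1) flattens to s2 * s1
(s4 * (s2 * s1)) flattens to s4 * s2 * s1
(s3 * (s4 * (s2 * s1))) flattens to s3 * s4 * s2 * s1


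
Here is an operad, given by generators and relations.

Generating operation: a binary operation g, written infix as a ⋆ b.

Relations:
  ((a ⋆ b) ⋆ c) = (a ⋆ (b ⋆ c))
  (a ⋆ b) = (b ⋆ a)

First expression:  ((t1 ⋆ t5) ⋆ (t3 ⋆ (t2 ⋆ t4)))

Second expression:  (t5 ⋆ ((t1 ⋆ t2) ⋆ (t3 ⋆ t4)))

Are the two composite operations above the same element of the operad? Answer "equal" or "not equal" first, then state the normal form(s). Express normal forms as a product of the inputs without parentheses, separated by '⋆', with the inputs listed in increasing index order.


The first expression reduces to t1 ⋆ t2 ⋆ t3 ⋆ t4 ⋆ t5
The second expression reduces to t1 ⋆ t2 ⋆ t3 ⋆ t4 ⋆ t5
One common form — equal.

equal: each reduces to t1 ⋆ t2 ⋆ t3 ⋆ t4 ⋆ t5


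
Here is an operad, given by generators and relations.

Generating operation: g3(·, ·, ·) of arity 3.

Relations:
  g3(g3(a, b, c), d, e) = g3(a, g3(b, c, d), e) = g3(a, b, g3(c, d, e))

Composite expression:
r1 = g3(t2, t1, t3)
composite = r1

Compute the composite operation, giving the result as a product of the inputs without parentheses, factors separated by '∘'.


t2 ∘ t1 ∘ t3

All parenthesizations of g3 agree; list the t-inputs left to right.
g3(t2, t1, t3) flattens to t2 ∘ t1 ∘ t3


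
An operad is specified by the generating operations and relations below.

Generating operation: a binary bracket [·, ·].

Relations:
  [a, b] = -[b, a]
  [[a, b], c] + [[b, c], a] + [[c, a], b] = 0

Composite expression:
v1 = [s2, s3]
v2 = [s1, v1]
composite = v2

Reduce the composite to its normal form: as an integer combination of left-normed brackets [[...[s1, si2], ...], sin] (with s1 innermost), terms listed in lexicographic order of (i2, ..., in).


[[s1, s2], s3] - [[s1, s3], s2]

Left-normed coefficients sit on the s1-initial expansion words.
Composite bracket: [s1, [s2, s3]]
Expanding via [a, b] = ab - ba: 4 signed words (2^2 = 4).
The s1-initial words carry the normal form:
  from s1s2s3, sign +1: term +[[s1, s2], s3]
  from s1s3s2, sign -1: term -[[s1, s3], s2]


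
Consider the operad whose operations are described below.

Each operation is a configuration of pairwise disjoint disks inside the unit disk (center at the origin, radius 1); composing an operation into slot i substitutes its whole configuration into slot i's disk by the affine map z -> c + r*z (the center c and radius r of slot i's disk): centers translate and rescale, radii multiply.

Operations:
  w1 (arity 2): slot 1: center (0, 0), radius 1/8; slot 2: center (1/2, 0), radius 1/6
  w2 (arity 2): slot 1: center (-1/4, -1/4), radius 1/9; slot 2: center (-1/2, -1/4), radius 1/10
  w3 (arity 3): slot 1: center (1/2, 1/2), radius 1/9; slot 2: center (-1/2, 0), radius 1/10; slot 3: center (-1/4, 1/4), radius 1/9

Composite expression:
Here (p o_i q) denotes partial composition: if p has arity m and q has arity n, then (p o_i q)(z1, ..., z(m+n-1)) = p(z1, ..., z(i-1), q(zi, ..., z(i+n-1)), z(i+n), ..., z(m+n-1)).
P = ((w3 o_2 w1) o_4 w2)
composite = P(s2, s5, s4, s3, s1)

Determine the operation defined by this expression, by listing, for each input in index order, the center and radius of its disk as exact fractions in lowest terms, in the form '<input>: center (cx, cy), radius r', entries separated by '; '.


Nesting under w3 composes maps z -> c + r*z down each s-path.
s2: after 1 affine step, its disk has center (1/2, 1/2), radius 1/9
s5: after 2 affine steps, its disk has center (-1/2, 0), radius 1/80
s4: after 2 affine steps, its disk has center (-9/20, 0), radius 1/60
s3: after 2 affine steps, its disk has center (-5/18, 2/9), radius 1/81
s1: after 2 affine steps, its disk has center (-11/36, 2/9), radius 1/90

s1: center (-11/36, 2/9), radius 1/90; s2: center (1/2, 1/2), radius 1/9; s3: center (-5/18, 2/9), radius 1/81; s4: center (-9/20, 0), radius 1/60; s5: center (-1/2, 0), radius 1/80


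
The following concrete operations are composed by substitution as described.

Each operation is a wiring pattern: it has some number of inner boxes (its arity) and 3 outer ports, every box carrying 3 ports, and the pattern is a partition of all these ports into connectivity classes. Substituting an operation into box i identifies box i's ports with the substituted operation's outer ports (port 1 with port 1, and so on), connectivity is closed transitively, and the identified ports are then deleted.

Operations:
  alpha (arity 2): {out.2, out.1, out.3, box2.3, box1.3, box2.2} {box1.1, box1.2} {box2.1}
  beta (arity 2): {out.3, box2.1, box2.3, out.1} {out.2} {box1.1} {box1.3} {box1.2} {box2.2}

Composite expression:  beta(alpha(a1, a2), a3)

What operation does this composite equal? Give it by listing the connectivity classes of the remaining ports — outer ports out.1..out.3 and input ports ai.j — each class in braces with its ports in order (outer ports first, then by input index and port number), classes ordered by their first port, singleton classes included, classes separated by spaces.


{out.1, out.3, a3.1, a3.3} {out.2} {a1.1, a1.2} {a1.3, a2.2, a2.3} {a2.1} {a3.2}

Treat the ports identified at beta as solder joints: merge, then drop.
after alpha, the pattern on (a1, a2) reads {out.1, out.2, out.3, a1.3, a2.2, a2.3} {a1.1, a1.2} {a2.1} (out.j = its outer ports)
after beta, the pattern on (a1, a2, a3) reads {out.1, out.3, a3.1, a3.3} {out.2} {a1.1, a1.2} {a1.3, a2.2, a2.3} {a2.1} {a3.2} (out.j = its outer ports)


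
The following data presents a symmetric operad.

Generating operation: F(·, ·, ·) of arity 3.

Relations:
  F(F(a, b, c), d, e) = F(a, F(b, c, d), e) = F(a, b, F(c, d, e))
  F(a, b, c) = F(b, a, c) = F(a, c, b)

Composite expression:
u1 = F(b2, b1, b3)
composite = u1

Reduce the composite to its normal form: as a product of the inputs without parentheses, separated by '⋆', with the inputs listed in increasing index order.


Reordering under F is free, so list the b-inputs canonically.
F(b2, b1, b3) spells out as b2 ⋆ b1 ⋆ b3
sorting the factors by input index: b1 ⋆ b2 ⋆ b3

b1 ⋆ b2 ⋆ b3


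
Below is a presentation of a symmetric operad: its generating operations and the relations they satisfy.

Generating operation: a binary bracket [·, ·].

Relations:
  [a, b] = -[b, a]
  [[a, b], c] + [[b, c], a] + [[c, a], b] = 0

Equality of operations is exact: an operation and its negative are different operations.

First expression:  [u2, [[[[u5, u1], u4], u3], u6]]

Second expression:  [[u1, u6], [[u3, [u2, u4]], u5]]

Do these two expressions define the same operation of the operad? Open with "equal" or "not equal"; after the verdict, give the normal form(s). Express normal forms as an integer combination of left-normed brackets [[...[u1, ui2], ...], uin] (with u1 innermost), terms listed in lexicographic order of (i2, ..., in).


not equal; the first gives [[[[[u1, u5], u4], u3], u6], u2] and the second -[[[[[u1, u6], u2], u4], u3], u5] + [[[[[u1, u6], u3], u2], u4], u5] - [[[[[u1, u6], u3], u4], u2], u5] + [[[[[u1, u6], u4], u2], u3], u5] + [[[[[u1, u6], u5], u2], u4], u3] - [[[[[u1, u6], u5], u3], u2], u4] + [[[[[u1, u6], u5], u3], u4], u2] - [[[[[u1, u6], u5], u4], u2], u3]

Normal form of the first expression: [[[[[u1, u5], u4], u3], u6], u2]
Normal form of the second expression: -[[[[[u1, u6], u2], u4], u3], u5] + [[[[[u1, u6], u3], u2], u4], u5] - [[[[[u1, u6], u3], u4], u2], u5] + [[[[[u1, u6], u4], u2], u3], u5] + [[[[[u1, u6], u5], u2], u4], u3] - [[[[[u1, u6], u5], u3], u2], u4] + [[[[[u1, u6], u5], u3], u4], u2] - [[[[[u1, u6], u5], u4], u2], u3]
The normal forms differ: not equal.


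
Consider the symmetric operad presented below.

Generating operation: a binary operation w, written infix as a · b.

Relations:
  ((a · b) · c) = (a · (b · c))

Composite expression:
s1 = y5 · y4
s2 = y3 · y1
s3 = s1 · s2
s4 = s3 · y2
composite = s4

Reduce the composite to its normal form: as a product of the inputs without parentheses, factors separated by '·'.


y5 · y4 · y3 · y1 · y2

All parenthesizations of w agree; list the y-inputs left to right.
(y5 · y4) reduces to y5 · y4
(y3 · y1) reduces to y3 · y1
((y5 · y4) · (y3 · y1)) reduces to y5 · y4 · y3 · y1
(((y5 · y4) · (y3 · y1)) · y2) reduces to y5 · y4 · y3 · y1 · y2


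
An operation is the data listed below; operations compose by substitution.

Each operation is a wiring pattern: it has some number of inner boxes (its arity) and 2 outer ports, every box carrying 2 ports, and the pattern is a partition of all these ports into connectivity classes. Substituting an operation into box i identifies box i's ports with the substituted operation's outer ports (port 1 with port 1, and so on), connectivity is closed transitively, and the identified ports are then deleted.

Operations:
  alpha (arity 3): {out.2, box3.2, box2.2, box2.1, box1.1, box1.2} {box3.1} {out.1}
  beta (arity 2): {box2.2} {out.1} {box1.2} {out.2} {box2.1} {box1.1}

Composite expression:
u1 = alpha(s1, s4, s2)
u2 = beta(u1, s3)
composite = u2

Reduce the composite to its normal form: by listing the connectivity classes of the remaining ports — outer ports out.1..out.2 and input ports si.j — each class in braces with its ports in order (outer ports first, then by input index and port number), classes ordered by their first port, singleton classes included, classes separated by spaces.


{out.1} {out.2} {s1.1, s1.2, s2.2, s4.1, s4.2} {s2.1} {s3.1} {s3.2}

Reachability decides: close wires over beta-identified ports.
stage alpha: inputs (s1, s4, s2), connectivity {out.1} {out.2, s1.1, s1.2, s2.2, s4.1, s4.2} {s2.1}, out.j its boundary
stage beta: inputs (s1, s4, s2, s3), connectivity {out.1} {out.2} {s1.1, s1.2, s2.2, s4.1, s4.2} {s2.1} {s3.1} {s3.2}, out.j its boundary


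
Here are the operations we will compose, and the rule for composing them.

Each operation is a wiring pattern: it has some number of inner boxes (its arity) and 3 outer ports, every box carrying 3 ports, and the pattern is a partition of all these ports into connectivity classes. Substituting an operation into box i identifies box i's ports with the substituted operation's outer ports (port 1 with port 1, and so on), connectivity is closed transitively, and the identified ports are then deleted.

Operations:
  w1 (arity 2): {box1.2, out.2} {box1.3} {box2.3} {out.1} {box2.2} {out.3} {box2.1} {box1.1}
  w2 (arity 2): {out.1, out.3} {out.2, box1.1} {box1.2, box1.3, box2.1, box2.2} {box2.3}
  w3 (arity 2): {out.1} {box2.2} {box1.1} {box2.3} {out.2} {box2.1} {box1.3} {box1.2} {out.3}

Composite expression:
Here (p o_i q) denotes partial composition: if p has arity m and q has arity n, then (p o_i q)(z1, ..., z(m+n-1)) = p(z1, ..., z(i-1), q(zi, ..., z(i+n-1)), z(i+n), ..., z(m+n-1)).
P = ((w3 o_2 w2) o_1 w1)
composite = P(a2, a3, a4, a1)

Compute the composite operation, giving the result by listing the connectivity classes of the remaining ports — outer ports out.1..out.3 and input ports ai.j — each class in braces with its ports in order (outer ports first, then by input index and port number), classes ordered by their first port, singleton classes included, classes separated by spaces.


Connectivity passes through glued w3-boundaries; trace each wire chain.
stage w1: inputs (a2, a3), connectivity {out.1} {out.2, a2.2} {out.3} {a2.1} {a2.3} {a3.1} {a3.2} {a3.3}, out.j its boundary
stage w2: inputs (a4, a1), connectivity {out.1, out.3} {out.2, a4.1} {a1.1, a1.2, a4.2, a4.3} {a1.3}, out.j its boundary
stage w3: inputs (a2, a3, a4, a1), connectivity {out.1} {out.2} {out.3} {a1.1, a1.2, a4.2, a4.3} {a1.3} {a2.1} {a2.2} {a2.3} {a3.1} {a3.2} {a3.3} {a4.1}, out.j its boundary

{out.1} {out.2} {out.3} {a1.1, a1.2, a4.2, a4.3} {a1.3} {a2.1} {a2.2} {a2.3} {a3.1} {a3.2} {a3.3} {a4.1}


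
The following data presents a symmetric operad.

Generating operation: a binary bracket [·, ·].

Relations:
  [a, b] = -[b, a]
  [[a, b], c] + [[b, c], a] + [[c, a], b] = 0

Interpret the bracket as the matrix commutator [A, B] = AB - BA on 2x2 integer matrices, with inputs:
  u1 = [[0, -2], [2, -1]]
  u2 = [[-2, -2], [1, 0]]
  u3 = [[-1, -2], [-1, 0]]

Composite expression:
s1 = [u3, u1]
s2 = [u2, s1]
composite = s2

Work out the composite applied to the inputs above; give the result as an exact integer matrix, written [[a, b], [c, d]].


[[-6, -32], [-10, 6]]

[u3, u1] = [[-6, 4], [1, 6]]
[u2, [u3, u1]] = [[-6, -32], [-10, 6]]


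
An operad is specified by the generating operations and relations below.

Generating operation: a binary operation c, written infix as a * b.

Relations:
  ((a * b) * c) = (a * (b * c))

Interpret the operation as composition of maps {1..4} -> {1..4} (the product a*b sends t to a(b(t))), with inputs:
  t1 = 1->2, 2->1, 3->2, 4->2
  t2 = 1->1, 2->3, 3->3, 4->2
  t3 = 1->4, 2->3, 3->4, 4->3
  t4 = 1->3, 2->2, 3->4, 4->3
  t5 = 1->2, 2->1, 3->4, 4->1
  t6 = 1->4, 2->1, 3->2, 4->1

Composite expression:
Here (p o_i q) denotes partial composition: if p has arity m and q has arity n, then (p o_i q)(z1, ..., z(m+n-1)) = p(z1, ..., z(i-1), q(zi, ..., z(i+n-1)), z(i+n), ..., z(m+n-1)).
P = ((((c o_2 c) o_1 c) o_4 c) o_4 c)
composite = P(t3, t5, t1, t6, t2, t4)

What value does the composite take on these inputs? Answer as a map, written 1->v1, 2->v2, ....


1->3, 2->3, 3->4, 4->3


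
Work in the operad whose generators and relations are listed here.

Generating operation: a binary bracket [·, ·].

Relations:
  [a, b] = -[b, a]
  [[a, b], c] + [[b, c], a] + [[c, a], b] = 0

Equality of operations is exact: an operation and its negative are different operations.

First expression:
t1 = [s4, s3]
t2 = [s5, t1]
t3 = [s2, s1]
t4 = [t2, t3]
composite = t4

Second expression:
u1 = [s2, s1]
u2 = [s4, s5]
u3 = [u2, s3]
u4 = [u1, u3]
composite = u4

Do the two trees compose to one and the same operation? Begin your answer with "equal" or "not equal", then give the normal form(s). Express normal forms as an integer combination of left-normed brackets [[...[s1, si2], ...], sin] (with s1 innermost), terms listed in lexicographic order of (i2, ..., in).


not equal: they reduce to [[[[s1, s2], s3], s4], s5] - [[[[s1, s2], s4], s3], s5] - [[[[s1, s2], s5], s3], s4] + [[[[s1, s2], s5], s4], s3] and [[[[s1, s2], s3], s4], s5] - [[[[s1, s2], s3], s5], s4] - [[[[s1, s2], s4], s5], s3] + [[[[s1, s2], s5], s4], s3]

Reducing the first expression gives [[[[s1, s2], s3], s4], s5] - [[[[s1, s2], s4], s3], s5] - [[[[s1, s2], s5], s3], s4] + [[[[s1, s2], s5], s4], s3]
Reducing the second expression gives [[[[s1, s2], s3], s4], s5] - [[[[s1, s2], s3], s5], s4] - [[[[s1, s2], s4], s5], s3] + [[[[s1, s2], s5], s4], s3]
No match — not equal.


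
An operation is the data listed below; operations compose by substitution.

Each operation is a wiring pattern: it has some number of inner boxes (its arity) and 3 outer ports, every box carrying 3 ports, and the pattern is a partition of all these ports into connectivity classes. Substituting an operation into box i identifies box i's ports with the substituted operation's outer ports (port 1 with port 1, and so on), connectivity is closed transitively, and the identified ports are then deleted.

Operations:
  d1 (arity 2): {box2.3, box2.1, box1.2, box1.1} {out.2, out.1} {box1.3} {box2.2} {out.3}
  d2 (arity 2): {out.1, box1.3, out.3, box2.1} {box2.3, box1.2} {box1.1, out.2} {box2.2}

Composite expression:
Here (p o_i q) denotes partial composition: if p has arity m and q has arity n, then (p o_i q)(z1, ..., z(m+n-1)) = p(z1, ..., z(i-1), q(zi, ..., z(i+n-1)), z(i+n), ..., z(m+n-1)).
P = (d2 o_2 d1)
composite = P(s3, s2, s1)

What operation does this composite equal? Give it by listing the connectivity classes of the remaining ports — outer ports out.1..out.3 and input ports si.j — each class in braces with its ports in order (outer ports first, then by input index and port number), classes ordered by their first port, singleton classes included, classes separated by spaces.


{out.1, out.3, s3.3} {out.2, s3.1} {s1.1, s1.3, s2.1, s2.2} {s1.2} {s2.3} {s3.2}

Two ports join when wires chain via d2-identified ports.
stage d1: inputs (s2, s1), connectivity {out.1, out.2} {out.3} {s1.1, s1.3, s2.1, s2.2} {s1.2} {s2.3}, out.j its boundary
stage d2: inputs (s3, s2, s1), connectivity {out.1, out.3, s3.3} {out.2, s3.1} {s1.1, s1.3, s2.1, s2.2} {s1.2} {s2.3} {s3.2}, out.j its boundary


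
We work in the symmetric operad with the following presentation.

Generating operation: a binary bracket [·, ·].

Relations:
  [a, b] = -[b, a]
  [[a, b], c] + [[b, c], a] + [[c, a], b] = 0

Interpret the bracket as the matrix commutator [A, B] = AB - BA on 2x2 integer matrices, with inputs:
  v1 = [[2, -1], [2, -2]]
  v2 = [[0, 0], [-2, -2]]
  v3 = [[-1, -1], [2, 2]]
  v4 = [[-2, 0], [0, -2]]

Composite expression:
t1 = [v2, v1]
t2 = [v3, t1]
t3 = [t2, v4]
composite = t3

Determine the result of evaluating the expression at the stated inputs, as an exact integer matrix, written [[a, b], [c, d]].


[v2, v1] = [[-2, -2], [-12, 2]]
[v3, [v2, v1]] = [[16, 2], [-44, -16]]
[[v3, [v2, v1]], v4] = [[0, 0], [0, 0]]

[[0, 0], [0, 0]]


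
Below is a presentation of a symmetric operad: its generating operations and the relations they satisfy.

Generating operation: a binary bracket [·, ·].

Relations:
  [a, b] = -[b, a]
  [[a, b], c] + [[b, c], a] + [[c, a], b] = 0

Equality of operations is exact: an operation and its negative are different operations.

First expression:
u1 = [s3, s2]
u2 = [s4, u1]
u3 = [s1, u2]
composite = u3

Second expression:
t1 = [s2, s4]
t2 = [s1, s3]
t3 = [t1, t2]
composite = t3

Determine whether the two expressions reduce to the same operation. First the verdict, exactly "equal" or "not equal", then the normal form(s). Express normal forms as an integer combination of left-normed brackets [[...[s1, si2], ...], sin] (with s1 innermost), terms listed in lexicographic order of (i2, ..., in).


The first composite normalizes to [[[s1, s2], s3], s4] - [[[s1, s3], s2], s4] - [[[s1, s4], s2], s3] + [[[s1, s4], s3], s2]
The second composite normalizes to -[[[s1, s3], s2], s4] + [[[s1, s3], s4], s2]
The normal forms differ: not equal.

not equal: they reduce to [[[s1, s2], s3], s4] - [[[s1, s3], s2], s4] - [[[s1, s4], s2], s3] + [[[s1, s4], s3], s2] and -[[[s1, s3], s2], s4] + [[[s1, s3], s4], s2]


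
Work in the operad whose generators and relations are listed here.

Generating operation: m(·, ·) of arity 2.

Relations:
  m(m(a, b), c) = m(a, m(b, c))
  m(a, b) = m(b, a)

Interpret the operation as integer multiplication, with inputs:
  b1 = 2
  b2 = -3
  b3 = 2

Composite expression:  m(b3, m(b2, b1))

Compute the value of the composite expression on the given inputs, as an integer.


m(b2, b1) = -6
m(b3, m(b2, b1)) = -12

-12


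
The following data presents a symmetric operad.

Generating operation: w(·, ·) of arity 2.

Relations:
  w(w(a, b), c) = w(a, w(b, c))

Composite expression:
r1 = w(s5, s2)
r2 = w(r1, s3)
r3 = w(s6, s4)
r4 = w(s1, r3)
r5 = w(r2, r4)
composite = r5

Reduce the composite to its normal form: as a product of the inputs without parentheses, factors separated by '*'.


The w-tree's shape is irrelevant; the s-reading-order decides.
w(s5, s2) reduces to s5 * s2
w(w(s5, s2), s3) reduces to s5 * s2 * s3
w(s6, s4) reduces to s6 * s4
w(s1, w(s6, s4)) reduces to s1 * s6 * s4
w(w(w(s5, s2), s3), w(s1, w(s6, s4))) reduces to s5 * s2 * s3 * s1 * s6 * s4

s5 * s2 * s3 * s1 * s6 * s4


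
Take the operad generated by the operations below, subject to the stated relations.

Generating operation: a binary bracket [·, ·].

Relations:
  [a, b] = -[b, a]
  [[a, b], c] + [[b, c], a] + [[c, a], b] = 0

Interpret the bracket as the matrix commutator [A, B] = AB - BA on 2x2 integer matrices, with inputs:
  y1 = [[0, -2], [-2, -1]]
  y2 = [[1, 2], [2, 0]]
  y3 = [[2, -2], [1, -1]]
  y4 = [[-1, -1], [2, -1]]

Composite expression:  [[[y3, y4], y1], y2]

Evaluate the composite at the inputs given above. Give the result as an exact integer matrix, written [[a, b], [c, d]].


[y3, y4] = [[-3, -3], [-6, 3]]
[[y3, y4], y1] = [[-6, 15], [-18, 6]]
[[[y3, y4], y1], y2] = [[66, -39], [6, -66]]

[[66, -39], [6, -66]]


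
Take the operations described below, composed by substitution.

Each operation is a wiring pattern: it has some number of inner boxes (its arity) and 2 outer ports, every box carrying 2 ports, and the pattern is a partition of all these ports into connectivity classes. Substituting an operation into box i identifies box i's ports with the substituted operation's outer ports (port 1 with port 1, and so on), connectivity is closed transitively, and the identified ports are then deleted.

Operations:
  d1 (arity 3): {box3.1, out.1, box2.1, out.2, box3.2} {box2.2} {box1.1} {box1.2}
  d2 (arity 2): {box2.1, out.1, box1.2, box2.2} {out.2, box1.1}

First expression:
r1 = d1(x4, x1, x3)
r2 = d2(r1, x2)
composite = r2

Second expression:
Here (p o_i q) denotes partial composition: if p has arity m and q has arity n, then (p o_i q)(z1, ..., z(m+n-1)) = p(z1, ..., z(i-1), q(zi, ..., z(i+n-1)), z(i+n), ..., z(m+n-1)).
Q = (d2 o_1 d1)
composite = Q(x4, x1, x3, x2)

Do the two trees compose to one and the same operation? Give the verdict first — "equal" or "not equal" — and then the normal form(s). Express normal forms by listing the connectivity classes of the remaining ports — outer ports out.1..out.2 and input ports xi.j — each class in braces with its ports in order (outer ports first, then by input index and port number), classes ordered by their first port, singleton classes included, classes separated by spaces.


equal; both compose to {out.1, out.2, x1.1, x2.1, x2.2, x3.1, x3.2} {x1.2} {x4.1} {x4.2}

The first expression reduces to {out.1, out.2, x1.1, x2.1, x2.2, x3.1, x3.2} {x1.2} {x4.1} {x4.2}
The second expression reduces to {out.1, out.2, x1.1, x2.1, x2.2, x3.1, x3.2} {x1.2} {x4.1} {x4.2}
Identical normal forms: equal.


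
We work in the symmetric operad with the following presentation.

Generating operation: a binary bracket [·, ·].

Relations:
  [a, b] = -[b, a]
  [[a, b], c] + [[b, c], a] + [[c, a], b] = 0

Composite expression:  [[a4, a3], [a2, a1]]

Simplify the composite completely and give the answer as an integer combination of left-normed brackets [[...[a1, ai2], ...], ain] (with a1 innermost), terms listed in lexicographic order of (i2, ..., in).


Antisymmetry and Jacobi reduce to a1-anchored left-normed brackets.
Composite bracket: [[a4, a3], [a2, a1]]
The bracket unfolds into 8 signed words via [a, b] = ab - ba (2^3 = 8).
Collect the words opening with a1:
  a1a2a3a4 appears with sign -1, giving the term -[[[a1, a2], a3], a4]
  a1a2a4a3 appears with sign +1, giving the term +[[[a1, a2], a4], a3]

-[[[a1, a2], a3], a4] + [[[a1, a2], a4], a3]


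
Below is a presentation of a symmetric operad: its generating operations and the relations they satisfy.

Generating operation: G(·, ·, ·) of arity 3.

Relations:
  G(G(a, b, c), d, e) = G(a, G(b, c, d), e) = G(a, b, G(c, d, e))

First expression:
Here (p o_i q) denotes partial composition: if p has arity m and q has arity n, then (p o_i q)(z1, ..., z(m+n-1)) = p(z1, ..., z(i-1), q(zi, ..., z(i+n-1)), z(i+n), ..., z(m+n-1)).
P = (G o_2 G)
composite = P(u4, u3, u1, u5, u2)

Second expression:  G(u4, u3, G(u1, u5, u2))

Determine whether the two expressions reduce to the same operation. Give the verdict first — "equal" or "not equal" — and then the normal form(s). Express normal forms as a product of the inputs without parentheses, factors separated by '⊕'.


equal: each reduces to u4 ⊕ u3 ⊕ u1 ⊕ u5 ⊕ u2

Normal form of the first expression: u4 ⊕ u3 ⊕ u1 ⊕ u5 ⊕ u2
Normal form of the second expression: u4 ⊕ u3 ⊕ u1 ⊕ u5 ⊕ u2
One common form — equal.


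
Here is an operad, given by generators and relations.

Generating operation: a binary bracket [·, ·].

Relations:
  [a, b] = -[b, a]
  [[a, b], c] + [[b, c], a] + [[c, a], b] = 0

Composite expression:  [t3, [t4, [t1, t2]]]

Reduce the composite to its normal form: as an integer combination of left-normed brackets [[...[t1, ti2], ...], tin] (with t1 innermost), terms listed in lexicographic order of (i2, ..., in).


[[[t1, t2], t4], t3]

Expand each bracket as ab - ba; the t1-initial words give the coefficients.
Composite bracket: [t3, [t4, [t1, t2]]]
Applying ab - ba throughout gives 8 signed words (2^3 = 8).
Only words starting with t1 matter:
  t1t2t4t3 appears with sign +1, giving the term +[[[t1, t2], t4], t3]
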